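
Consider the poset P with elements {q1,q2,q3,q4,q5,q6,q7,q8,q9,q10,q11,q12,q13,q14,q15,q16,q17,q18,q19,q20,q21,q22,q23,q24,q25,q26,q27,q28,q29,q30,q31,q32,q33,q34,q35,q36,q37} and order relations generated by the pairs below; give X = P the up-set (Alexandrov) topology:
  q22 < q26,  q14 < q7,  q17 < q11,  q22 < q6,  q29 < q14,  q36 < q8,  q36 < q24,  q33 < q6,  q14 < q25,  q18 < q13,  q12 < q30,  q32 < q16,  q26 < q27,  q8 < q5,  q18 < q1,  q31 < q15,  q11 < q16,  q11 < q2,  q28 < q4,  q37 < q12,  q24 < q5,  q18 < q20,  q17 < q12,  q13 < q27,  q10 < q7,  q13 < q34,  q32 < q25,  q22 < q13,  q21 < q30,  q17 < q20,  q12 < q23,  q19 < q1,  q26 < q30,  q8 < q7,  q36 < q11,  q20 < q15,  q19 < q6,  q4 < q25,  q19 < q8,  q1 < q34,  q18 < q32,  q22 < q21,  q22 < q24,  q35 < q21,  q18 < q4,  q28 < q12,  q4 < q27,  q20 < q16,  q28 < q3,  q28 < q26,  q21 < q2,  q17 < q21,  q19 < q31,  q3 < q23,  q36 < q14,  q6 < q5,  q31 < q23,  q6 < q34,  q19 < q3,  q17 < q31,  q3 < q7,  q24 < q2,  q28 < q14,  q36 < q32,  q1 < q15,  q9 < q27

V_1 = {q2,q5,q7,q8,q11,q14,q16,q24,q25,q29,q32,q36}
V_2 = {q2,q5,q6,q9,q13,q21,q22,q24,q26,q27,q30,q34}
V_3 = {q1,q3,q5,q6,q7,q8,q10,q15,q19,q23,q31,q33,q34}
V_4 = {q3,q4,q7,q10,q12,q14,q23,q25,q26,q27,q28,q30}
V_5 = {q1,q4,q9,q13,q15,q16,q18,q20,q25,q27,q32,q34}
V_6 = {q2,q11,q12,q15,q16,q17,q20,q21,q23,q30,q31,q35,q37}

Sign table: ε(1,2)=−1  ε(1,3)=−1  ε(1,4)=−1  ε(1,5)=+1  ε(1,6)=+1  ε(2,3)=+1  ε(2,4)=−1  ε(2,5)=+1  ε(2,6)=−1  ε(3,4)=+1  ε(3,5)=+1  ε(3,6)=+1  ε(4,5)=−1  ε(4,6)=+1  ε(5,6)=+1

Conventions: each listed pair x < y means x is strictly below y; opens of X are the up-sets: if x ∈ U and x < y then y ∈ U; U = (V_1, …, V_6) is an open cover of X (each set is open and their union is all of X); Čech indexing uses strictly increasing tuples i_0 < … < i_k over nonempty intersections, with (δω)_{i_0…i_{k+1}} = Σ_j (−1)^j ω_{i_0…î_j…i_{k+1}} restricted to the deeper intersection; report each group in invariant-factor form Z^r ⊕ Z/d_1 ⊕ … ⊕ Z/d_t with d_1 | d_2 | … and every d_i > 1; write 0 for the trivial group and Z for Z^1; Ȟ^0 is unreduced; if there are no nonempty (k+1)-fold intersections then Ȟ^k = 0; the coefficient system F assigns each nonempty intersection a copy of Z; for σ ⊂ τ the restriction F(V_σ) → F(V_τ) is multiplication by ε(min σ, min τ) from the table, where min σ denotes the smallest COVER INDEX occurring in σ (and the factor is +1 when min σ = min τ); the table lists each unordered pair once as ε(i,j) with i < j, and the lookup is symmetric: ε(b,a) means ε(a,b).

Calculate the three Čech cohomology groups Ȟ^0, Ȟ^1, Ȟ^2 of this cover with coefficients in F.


nerve simplices:
  V12={q2,q5,q24} V13={q5,q7,q8} V14={q7,q14,q25} V15={q16,q25,q32} V16={q2,q11,q16} V23={q5,q6,q34} V24={q26,q27,q30} V25={q9,q13,q27,q34} V26={q2,q21,q30} V34={q3,q7,q10,q23} V35={q1,q15,q34} V36={q15,q23,q31} V45={q4,q25,q27} V46={q12,q23,q30} V56={q15,q16,q20}
  V123={q5} V126={q2} V134={q7} V145={q25} V156={q16} V235={q34} V245={q27} V246={q30} V346={q23} V356={q15}
C dims 6,15,10; δ0: rk 6, SNF 1^5·2; δ1: rk 9, SNF 1^9
degree 0: 6−6−0 = 0 → Ȟ^0 ≅ 0
degree 1: 15−9−6 = 0 plus torsion [2] → Ȟ^1 ≅ Z/2
degree 2: 10−0−9 = 1 → Ȟ^2 ≅ Z

Ȟ^0(U;F) ≅ 0,  Ȟ^1(U;F) ≅ Z/2,  Ȟ^2(U;F) ≅ Z


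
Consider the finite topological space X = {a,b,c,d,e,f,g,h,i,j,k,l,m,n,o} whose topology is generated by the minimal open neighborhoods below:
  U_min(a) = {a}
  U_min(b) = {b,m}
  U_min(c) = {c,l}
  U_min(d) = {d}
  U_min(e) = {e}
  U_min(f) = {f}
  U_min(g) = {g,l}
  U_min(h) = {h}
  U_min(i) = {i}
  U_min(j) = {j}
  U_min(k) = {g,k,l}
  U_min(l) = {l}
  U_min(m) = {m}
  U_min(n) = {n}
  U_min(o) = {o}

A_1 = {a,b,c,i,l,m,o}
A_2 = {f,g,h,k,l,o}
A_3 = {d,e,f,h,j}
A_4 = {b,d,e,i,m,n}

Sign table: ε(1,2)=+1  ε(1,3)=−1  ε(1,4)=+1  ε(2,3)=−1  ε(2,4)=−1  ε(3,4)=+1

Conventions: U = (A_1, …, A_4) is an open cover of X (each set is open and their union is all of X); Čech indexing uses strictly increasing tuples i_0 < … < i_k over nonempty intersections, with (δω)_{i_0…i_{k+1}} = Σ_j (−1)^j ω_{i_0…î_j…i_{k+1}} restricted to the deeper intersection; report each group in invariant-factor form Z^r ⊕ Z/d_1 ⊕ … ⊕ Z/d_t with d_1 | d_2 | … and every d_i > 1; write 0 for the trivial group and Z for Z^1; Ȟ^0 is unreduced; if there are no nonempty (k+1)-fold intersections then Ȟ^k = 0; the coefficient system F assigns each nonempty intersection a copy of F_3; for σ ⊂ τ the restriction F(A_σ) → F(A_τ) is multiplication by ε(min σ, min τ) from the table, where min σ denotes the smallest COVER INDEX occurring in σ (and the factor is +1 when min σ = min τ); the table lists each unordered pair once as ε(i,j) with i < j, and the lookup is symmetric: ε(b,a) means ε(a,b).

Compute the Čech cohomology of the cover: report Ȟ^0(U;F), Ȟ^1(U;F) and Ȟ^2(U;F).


nerve of the cover:
  A12={l,o} A14={b,i,m} A23={f,h} A34={d,e}
C dims 4,4; δ0: rk_F3 4
Ȟ^0 = (4 − 4) − 0 = 0, so Ȟ^0 ≅ 0
Ȟ^1 = (4 − 0) − 4 = 0, so Ȟ^1 ≅ 0
Ȟ^2 = (0 − 0) − 0 = 0, so Ȟ^2 ≅ 0

Ȟ^0 = 0; Ȟ^1 = 0; Ȟ^2 = 0


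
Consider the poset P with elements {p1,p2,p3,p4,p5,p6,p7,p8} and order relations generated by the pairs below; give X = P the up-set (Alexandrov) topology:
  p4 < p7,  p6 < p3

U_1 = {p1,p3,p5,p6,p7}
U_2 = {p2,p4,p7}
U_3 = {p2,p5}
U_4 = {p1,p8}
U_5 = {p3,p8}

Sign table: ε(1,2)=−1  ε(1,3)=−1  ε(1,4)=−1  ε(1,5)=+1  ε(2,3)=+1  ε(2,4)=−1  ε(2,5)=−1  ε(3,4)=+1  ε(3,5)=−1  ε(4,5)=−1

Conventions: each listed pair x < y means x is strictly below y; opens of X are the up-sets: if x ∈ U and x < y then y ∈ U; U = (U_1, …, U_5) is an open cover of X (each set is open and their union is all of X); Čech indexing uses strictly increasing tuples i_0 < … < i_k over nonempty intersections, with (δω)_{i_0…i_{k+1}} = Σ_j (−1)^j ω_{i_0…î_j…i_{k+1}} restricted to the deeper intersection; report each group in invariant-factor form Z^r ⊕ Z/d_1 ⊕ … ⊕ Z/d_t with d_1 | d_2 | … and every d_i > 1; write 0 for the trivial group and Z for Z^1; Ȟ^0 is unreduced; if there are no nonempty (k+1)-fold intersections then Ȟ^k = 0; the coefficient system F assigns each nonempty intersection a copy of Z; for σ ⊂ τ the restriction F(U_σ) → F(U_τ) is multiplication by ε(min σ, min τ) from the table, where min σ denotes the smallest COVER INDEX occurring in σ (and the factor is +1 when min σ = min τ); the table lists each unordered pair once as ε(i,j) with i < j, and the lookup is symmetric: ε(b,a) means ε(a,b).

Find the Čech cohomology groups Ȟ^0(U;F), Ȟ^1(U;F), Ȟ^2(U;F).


nerve of the cover:
  U12={p7} U13={p5} U14={p1} U15={p3} U23={p2} U45={p8}
C dims 5,6; δ0: rk 4, SNF 1^4
Ȟ^0 = (5 − 4) − 0 = 1, so Ȟ^0 ≅ Z
Ȟ^1 = (6 − 0) − 4 = 2, so Ȟ^1 ≅ Z^2
Ȟ^2 = (0 − 0) − 0 = 0, so Ȟ^2 ≅ 0

Ȟ^0 = Z; Ȟ^1 = Z^2; Ȟ^2 = 0


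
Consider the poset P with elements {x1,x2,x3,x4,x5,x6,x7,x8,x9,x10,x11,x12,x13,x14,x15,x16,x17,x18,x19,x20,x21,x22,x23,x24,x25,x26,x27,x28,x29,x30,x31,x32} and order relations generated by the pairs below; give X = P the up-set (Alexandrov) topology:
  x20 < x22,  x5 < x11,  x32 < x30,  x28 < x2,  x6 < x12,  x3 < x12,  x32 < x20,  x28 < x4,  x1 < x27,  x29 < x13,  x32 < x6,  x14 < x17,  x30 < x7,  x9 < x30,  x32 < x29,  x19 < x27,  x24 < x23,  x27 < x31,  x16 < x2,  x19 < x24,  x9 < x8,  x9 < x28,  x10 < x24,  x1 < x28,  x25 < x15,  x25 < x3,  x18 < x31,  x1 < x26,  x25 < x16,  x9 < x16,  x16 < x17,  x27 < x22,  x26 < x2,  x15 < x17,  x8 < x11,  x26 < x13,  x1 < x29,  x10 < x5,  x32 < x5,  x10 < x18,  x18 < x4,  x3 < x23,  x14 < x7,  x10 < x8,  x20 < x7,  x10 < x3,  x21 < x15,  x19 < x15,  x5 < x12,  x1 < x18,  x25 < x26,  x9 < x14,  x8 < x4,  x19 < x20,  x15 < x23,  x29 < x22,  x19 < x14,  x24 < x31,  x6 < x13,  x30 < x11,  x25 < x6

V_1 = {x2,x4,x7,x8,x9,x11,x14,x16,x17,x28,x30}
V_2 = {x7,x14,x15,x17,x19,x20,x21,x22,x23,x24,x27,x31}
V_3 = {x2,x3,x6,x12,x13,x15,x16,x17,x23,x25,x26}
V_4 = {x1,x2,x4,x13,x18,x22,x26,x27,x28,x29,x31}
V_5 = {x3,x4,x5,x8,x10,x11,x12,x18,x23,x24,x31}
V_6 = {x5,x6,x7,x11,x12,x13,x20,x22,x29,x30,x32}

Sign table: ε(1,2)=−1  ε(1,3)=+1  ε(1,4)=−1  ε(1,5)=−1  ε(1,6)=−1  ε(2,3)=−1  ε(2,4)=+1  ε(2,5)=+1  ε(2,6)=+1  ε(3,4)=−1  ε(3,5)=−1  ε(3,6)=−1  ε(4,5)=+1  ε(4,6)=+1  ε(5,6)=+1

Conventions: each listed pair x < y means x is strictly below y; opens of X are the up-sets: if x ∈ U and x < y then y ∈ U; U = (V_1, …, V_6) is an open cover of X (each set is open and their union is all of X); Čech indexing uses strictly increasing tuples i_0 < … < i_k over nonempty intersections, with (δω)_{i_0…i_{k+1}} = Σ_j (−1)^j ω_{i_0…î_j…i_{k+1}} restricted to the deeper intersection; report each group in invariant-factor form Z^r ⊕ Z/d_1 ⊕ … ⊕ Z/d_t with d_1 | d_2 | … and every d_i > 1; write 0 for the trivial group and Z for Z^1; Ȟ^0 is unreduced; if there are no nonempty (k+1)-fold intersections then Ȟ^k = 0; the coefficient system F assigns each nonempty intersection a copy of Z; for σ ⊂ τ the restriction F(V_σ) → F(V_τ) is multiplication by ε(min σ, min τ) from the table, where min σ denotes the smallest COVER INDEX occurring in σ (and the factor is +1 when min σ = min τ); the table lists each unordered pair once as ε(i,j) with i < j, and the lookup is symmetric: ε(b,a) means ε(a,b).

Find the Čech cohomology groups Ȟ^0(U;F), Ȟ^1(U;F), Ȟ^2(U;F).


Ȟ^0 ≅ Z, Ȟ^1 ≅ 0, Ȟ^2 ≅ Z/2

nerve simplices:
  V12={x7,x14,x17} V13={x2,x16,x17} V14={x2,x4,x28} V15={x4,x8,x11} V16={x7,x11,x30} V23={x15,x17,x23} V24={x22,x27,x31} V25={x23,x24,x31} V26={x7,x20,x22} V34={x2,x13,x26} V35={x3,x12,x23} V36={x6,x12,x13} V45={x4,x18,x31} V46={x13,x22,x29} V56={x5,x11,x12}
  V123={x17} V126={x7} V134={x2} V145={x4} V156={x11} V235={x23} V245={x31} V246={x22} V346={x13} V356={x12}
C dims 6,15,10; δ0: rk 5, SNF 1^5; δ1: rk 10, SNF 1^9·2
degree 0: 6−5−0 = 1 → Ȟ^0 ≅ Z
degree 1: 15−10−5 = 0 → Ȟ^1 ≅ 0
degree 2: 10−0−10 = 0 plus torsion [2] → Ȟ^2 ≅ Z/2


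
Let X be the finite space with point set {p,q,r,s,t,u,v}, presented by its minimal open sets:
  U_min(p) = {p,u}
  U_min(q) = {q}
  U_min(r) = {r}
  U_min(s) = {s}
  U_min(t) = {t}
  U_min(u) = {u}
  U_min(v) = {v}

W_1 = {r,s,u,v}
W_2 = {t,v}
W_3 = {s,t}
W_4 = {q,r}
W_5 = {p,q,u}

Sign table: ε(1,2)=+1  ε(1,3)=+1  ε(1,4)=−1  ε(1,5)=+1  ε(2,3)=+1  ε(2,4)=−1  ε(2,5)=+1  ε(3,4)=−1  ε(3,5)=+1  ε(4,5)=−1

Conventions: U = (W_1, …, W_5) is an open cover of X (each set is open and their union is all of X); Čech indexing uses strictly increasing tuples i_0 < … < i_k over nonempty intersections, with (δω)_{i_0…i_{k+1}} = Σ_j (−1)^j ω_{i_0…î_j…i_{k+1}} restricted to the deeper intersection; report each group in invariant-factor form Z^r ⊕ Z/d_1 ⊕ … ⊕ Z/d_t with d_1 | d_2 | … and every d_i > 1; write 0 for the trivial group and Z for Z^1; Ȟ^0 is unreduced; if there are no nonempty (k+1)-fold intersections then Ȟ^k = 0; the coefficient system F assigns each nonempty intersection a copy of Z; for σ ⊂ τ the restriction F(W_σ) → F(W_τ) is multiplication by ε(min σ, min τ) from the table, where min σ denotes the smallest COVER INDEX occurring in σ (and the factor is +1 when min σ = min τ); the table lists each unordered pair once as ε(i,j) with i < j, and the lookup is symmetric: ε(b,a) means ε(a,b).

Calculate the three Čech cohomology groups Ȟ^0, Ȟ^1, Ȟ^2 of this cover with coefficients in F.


intersection data:
  W12={v} W13={s} W14={r} W15={u} W23={t} W45={q}
C dims 5,6; δ0: rk 4, SNF 1^4
Ȟ^0 = (5 − 4) − 0 = 1, so Ȟ^0 ≅ Z
Ȟ^1 = (6 − 0) − 4 = 2, so Ȟ^1 ≅ Z^2
Ȟ^2 = (0 − 0) − 0 = 0, so Ȟ^2 ≅ 0

Ȟ^0 ≅ Z,  Ȟ^1 ≅ Z^2,  Ȟ^2 ≅ 0


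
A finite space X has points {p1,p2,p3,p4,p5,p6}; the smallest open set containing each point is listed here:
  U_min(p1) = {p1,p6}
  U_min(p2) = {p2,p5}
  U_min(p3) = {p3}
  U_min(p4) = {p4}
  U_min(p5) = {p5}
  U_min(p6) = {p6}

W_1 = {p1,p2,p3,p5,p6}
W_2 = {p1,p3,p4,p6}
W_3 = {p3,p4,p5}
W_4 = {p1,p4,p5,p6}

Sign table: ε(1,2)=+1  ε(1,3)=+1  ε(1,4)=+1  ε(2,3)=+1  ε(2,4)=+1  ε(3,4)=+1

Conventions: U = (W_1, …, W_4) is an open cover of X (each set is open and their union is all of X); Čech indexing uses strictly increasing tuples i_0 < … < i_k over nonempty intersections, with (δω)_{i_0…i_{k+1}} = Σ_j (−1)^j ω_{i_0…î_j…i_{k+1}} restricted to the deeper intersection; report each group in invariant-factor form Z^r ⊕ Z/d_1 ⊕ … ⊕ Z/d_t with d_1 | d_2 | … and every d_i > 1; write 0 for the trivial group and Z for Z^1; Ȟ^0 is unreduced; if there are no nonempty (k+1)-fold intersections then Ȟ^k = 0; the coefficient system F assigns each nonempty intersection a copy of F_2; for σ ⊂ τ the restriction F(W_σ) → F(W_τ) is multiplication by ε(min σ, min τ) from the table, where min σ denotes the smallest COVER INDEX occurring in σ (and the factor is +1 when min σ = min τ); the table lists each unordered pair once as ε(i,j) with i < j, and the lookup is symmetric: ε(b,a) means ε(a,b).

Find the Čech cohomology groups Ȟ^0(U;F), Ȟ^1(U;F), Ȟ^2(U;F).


Ȟ^0 ≅ Z/2; Ȟ^1 ≅ 0; Ȟ^2 ≅ Z/2

cover nerve:
  W12={p1,p3,p6} W13={p3,p5} W14={p1,p5,p6} W23={p3,p4} W24={p1,p4,p6} W34={p4,p5}
  W123={p3} W124={p1,p6} W134={p5} W234={p4}
C dims 4,6,4; δ0: rk_F2 3; δ1: rk_F2 3
Ȟ^0: (4−3)−0=1 ⇒ Z/2
Ȟ^1: (6−3)−3=0 ⇒ 0
Ȟ^2: (4−0)−3=1 ⇒ Z/2


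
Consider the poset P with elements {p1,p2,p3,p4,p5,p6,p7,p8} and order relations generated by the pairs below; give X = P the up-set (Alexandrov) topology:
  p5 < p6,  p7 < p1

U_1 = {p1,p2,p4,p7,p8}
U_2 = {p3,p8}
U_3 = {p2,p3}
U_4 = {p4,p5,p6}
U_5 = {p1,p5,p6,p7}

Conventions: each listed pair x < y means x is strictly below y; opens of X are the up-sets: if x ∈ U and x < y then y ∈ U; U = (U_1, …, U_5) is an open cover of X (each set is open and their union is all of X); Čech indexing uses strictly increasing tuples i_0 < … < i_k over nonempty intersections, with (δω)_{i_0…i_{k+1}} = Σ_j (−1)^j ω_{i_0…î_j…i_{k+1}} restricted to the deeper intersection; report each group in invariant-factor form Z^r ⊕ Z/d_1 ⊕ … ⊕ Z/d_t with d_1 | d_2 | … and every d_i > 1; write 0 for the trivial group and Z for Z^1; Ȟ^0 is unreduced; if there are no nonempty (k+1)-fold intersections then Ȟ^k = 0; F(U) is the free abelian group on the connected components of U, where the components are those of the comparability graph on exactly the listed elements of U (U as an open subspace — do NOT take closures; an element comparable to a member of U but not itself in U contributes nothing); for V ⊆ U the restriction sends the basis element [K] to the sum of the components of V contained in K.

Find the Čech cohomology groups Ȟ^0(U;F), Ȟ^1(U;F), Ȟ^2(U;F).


cover nerve:
  U12={p8} U13={p2} U14={p4} U15={p1,p7} U23={p3} U45={p5,p6}
components per intersection:
  U1: {p1,p7} {p2} {p4} {p8}
  U2: {p3} {p8}
  U3: {p2} {p3}
  U4: {p4} {p5,p6}
  U5: {p1,p7} {p5,p6}
  U12: {p8}
  U13: {p2}
  U14: {p4}
  U15: {p1,p7}
  U23: {p3}
  U45: {p5,p6}
C dims 12,6; δ0: rk 6, SNF 1^6
Ȟ^0: (12−6)−0=6 ⇒ Z^6
Ȟ^1: (6−0)−6=0 ⇒ 0
Ȟ^2: (0−0)−0=0 ⇒ 0

Ȟ^0(U;F) ≅ Z^6; Ȟ^1(U;F) ≅ 0; Ȟ^2(U;F) ≅ 0


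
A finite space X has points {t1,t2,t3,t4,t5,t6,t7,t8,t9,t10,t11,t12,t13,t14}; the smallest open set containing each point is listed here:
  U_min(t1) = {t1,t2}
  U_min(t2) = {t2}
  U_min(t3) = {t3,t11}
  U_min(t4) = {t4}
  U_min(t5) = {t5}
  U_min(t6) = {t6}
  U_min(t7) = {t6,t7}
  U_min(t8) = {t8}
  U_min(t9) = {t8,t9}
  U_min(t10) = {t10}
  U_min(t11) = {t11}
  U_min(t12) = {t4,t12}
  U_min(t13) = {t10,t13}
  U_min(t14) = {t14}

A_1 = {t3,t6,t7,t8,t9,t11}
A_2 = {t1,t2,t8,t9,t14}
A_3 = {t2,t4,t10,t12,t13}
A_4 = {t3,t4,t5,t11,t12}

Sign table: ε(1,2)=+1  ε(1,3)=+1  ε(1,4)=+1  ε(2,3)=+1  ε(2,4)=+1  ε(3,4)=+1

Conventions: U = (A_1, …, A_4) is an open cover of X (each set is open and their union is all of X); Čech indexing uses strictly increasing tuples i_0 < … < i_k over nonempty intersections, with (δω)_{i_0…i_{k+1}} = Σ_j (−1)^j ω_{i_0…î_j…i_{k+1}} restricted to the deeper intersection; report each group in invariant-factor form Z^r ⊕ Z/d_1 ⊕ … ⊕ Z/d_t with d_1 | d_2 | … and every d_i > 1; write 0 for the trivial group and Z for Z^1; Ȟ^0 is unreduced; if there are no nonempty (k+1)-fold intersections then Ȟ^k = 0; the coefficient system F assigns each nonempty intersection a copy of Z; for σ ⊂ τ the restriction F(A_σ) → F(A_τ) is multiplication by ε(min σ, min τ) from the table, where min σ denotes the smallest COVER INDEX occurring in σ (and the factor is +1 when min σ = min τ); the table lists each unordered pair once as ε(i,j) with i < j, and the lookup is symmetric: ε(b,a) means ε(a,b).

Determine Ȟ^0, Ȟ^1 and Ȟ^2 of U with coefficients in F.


Ȟ^0 ≅ Z; Ȟ^1 ≅ Z; Ȟ^2 ≅ 0

nerve simplices:
  A12={t8,t9} A14={t3,t11} A23={t2} A34={t4,t12}
C dims 4,4; δ0: rk 3, SNF 1^3
degree 0: 4−3−0 = 1 → Ȟ^0 ≅ Z
degree 1: 4−0−3 = 1 → Ȟ^1 ≅ Z
degree 2: 0−0−0 = 0 → Ȟ^2 ≅ 0


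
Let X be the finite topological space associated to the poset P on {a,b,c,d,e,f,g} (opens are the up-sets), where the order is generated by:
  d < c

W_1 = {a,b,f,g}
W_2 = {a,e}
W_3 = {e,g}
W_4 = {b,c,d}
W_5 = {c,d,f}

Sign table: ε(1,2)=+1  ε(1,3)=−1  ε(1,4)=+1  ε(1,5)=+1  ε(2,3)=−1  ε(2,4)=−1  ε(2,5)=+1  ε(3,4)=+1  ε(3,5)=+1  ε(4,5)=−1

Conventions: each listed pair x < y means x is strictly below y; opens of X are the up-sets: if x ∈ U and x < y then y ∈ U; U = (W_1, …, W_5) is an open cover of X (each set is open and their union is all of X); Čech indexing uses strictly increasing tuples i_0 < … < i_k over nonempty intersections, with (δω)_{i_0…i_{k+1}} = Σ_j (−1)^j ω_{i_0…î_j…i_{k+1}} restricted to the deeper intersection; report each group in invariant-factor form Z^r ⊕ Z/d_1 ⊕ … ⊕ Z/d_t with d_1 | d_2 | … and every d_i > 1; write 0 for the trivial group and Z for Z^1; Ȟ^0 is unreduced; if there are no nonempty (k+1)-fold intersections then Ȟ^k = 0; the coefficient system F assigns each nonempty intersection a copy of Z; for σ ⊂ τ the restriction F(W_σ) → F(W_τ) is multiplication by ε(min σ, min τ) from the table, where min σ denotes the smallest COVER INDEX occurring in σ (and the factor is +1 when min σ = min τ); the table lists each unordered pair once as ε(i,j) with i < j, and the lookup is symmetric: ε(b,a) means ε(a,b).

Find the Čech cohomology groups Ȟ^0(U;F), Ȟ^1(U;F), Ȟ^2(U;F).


nonempty intersections:
  W12={a} W13={g} W14={b} W15={f} W23={e} W45={c,d}
C dims 5,6; δ0: rk 5, SNF 1^4·2
Ȟ^0: (5−5)−0=0 ⇒ 0
Ȟ^1: (6−0)−5=1 plus torsion [2] ⇒ Z ⊕ Z/2
Ȟ^2: (0−0)−0=0 ⇒ 0

Ȟ^0(U;F) ≅ 0,  Ȟ^1(U;F) ≅ Z ⊕ Z/2,  Ȟ^2(U;F) ≅ 0


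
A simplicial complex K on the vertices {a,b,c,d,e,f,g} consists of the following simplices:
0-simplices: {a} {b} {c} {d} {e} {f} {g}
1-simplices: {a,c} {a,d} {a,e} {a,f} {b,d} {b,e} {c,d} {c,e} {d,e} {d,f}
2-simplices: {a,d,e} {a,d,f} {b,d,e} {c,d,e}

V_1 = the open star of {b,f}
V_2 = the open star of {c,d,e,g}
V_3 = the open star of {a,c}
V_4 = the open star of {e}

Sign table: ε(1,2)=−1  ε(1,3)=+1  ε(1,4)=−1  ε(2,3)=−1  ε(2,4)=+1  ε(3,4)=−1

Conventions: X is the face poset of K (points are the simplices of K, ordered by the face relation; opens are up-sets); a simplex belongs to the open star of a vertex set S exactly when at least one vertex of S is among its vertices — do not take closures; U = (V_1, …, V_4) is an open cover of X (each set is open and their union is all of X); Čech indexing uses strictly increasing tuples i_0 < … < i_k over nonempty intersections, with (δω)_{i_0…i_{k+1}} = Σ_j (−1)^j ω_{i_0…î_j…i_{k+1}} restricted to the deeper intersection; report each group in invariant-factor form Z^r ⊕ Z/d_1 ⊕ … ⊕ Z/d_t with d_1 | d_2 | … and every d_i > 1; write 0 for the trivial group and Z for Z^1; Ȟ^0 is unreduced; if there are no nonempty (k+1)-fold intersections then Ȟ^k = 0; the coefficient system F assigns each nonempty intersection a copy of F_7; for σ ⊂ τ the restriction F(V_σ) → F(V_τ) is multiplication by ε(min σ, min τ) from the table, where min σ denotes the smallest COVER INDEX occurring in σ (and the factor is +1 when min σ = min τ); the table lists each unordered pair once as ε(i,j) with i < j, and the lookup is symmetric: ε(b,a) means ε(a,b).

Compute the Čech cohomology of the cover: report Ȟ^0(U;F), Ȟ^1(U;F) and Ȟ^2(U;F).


Ȟ^0(U;F) ≅ Z/7, Ȟ^1(U;F) ≅ 0, Ȟ^2(U;F) ≅ 0

nonempty overlaps:
  V1={{b},{f},{a,f},{b,d},{b,e},{d,f},{a,d,f},{b,d,e}} V2={{c},{d},{e},{g},{a,c},{a,d},{a,e},{b,d},{b,e},{c,d},{c,e},{d,e},{d,f},{a,d,e},{a,d,f},{b,d,e},{c,d,e}} V3={{a},{c},{a,c},{a,d},{a,e},{a,f},{c,d},{c,e},{a,d,e},{a,d,f},{c,d,e}} V4={{e},{a,e},{b,e},{c,e},{d,e},{a,d,e},{b,d,e},{c,d,e}}
  V12={{b,d},{b,e},{d,f},{a,d,f},{b,d,e}} V13={{a,f},{a,d,f}} V14={{b,e},{b,d,e}} V23={{c},{a,c},{a,d},{a,e},{c,d},{c,e},{a,d,e},{a,d,f},{c,d,e}} V24={{e},{a,e},{b,e},{c,e},{d,e},{a,d,e},{b,d,e},{c,d,e}} V34={{a,e},{c,e},{a,d,e},{c,d,e}}
  V123={{a,d,f}} V124={{b,e},{b,d,e}} V234={{a,e},{c,e},{a,d,e},{c,d,e}}
C dims 4,6,3; δ0: rk_F7 3; δ1: rk_F7 3
degree 0: 4−3−0 = 1 → Ȟ^0 ≅ Z/7
degree 1: 6−3−3 = 0 → Ȟ^1 ≅ 0
degree 2: 3−0−3 = 0 → Ȟ^2 ≅ 0


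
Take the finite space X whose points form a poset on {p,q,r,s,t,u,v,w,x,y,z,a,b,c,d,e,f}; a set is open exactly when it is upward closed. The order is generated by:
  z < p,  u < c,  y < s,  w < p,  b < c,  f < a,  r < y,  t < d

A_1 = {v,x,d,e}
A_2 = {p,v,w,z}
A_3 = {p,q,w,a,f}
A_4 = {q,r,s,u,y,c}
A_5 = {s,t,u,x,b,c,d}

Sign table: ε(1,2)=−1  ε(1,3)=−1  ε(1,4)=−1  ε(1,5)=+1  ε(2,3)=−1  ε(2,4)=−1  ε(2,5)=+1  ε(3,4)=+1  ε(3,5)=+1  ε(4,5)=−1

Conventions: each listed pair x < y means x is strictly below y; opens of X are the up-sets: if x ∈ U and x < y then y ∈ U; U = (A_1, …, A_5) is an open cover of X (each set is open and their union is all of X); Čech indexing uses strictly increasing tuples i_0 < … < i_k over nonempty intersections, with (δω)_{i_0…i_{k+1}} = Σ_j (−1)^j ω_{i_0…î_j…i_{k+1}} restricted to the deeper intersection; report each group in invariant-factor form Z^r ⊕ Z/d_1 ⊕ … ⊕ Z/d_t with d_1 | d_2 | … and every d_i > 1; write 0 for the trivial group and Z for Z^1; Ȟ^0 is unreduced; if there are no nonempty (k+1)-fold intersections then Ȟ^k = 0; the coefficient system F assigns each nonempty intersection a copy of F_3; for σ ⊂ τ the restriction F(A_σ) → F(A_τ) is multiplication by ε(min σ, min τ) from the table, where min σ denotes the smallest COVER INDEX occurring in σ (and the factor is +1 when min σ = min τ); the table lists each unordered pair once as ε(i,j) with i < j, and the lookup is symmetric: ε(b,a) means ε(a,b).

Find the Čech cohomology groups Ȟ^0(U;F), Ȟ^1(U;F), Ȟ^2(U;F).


Ȟ^0 ≅ 0, Ȟ^1 ≅ 0, Ȟ^2 ≅ 0

nonempty intersections:
  A12={v} A15={x,d} A23={p,w} A34={q} A45={s,u,c}
C dims 5,5; δ0: rk_F3 5
Ȟ^0: (5−5)−0=0 ⇒ 0
Ȟ^1: (5−0)−5=0 ⇒ 0
Ȟ^2: (0−0)−0=0 ⇒ 0


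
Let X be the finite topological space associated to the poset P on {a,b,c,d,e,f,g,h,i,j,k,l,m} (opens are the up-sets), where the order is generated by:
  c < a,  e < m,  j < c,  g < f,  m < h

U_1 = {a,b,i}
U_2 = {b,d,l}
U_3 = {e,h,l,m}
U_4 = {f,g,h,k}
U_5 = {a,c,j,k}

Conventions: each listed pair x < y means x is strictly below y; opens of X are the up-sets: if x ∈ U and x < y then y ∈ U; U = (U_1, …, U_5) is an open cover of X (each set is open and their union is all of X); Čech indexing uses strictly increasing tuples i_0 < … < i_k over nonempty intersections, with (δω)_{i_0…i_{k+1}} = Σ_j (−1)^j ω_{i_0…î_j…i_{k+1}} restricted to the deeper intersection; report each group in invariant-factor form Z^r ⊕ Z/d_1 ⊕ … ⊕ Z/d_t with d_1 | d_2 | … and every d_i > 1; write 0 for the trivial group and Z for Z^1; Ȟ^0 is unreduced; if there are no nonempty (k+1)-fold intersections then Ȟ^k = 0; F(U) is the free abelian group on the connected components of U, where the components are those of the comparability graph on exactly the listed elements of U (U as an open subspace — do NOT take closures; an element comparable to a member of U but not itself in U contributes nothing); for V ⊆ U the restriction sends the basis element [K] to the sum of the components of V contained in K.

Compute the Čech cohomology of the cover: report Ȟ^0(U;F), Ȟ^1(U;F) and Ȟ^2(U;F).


nonempty intersections:
  U12={b} U15={a} U23={l} U34={h} U45={k}
components per intersection:
  U1: {a} {b} {i}
  U2: {b} {d} {l}
  U3: {e,h,m} {l}
  U4: {f,g} {h} {k}
  U5: {a,c,j} {k}
  U12: {b}
  U15: {a}
  U23: {l}
  U34: {h}
  U45: {k}
C dims 13,5; δ0: rk 5, SNF 1^5
Ȟ^0: (13−5)−0=8 ⇒ Z^8
Ȟ^1: (5−0)−5=0 ⇒ 0
Ȟ^2: (0−0)−0=0 ⇒ 0

Ȟ^0(U;F) ≅ Z^8,  Ȟ^1(U;F) ≅ 0,  Ȟ^2(U;F) ≅ 0


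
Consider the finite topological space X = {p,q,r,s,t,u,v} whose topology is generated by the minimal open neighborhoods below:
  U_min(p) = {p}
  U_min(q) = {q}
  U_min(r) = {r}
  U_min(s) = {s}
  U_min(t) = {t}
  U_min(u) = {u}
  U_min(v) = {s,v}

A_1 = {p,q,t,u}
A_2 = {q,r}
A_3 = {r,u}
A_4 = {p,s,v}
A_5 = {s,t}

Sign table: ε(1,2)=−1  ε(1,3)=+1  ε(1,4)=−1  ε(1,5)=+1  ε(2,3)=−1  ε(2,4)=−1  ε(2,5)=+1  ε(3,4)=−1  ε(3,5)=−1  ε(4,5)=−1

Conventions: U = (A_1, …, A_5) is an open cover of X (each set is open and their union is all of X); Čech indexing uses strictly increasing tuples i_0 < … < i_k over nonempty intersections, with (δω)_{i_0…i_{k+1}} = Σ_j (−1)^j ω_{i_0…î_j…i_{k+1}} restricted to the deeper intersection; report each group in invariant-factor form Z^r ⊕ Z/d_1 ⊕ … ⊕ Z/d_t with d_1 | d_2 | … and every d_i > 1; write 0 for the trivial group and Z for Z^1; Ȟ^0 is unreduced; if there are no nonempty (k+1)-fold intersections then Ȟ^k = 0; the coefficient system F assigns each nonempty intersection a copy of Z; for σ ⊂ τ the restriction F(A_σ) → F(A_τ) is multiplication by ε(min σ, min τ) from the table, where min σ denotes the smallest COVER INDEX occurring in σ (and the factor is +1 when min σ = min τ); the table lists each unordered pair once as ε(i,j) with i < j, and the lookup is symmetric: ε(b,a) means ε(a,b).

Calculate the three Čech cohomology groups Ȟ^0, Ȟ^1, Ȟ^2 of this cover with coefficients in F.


Ȟ^0 = Z, Ȟ^1 = Z^2 and Ȟ^2 = 0

nerve of the cover:
  A12={q} A13={u} A14={p} A15={t} A23={r} A45={s}
C dims 5,6; δ0: rk 4, SNF 1^4
Ȟ^0 = (5 − 4) − 0 = 1, so Ȟ^0 ≅ Z
Ȟ^1 = (6 − 0) − 4 = 2, so Ȟ^1 ≅ Z^2
Ȟ^2 = (0 − 0) − 0 = 0, so Ȟ^2 ≅ 0


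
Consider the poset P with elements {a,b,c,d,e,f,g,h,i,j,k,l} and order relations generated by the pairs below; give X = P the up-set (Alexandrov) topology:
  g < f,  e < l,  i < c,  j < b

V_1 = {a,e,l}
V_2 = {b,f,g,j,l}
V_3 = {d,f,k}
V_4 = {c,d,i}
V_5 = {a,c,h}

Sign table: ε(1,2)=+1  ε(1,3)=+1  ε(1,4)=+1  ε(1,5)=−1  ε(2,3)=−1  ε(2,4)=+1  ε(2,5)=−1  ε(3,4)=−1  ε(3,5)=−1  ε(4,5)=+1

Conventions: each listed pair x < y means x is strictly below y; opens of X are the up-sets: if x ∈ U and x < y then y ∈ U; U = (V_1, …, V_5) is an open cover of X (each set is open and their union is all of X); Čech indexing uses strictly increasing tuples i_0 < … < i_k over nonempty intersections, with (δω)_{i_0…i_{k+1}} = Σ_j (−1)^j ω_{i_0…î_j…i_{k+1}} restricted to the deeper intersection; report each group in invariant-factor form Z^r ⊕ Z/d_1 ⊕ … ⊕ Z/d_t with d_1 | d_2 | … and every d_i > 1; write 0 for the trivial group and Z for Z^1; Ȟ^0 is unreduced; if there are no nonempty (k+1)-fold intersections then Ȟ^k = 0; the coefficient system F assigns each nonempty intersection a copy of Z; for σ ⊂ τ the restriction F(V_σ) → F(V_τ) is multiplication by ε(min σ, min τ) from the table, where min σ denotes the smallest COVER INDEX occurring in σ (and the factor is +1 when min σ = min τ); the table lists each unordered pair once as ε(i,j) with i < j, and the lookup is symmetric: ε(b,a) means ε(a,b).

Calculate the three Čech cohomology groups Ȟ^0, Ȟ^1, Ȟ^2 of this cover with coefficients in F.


nonempty overlaps:
  V12={l} V15={a} V23={f} V34={d} V45={c}
C dims 5,5; δ0: rk 5, SNF 1^4·2
degree 0: 5−5−0 = 0 → Ȟ^0 ≅ 0
degree 1: 5−0−5 = 0 plus torsion [2] → Ȟ^1 ≅ Z/2
degree 2: 0−0−0 = 0 → Ȟ^2 ≅ 0

Ȟ^0(U;F) ≅ 0, Ȟ^1(U;F) ≅ Z/2 and Ȟ^2(U;F) ≅ 0


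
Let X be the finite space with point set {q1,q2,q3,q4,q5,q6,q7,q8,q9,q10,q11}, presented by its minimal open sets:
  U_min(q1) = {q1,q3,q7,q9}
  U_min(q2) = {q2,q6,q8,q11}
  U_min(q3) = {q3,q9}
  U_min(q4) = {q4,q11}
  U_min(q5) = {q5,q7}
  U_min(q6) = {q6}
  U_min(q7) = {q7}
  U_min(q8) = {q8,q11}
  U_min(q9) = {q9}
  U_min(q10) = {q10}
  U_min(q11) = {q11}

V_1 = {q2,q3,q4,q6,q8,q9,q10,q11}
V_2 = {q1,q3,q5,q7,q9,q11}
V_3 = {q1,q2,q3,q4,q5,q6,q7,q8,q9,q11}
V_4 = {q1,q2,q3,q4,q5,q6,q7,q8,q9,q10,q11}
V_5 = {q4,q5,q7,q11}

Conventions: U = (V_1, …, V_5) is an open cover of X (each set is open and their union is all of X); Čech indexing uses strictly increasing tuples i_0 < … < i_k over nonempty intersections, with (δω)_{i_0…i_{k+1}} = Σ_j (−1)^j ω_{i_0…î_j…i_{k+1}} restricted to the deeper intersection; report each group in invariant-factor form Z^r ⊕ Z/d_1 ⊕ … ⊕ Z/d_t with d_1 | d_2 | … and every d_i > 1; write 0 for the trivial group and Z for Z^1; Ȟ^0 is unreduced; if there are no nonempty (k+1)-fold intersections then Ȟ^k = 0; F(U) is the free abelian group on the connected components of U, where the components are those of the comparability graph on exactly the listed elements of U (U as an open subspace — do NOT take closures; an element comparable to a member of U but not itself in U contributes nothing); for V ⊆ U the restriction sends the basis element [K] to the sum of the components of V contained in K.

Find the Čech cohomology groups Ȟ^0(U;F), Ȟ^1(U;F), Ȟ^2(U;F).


nerve simplices:
  V12={q3,q9,q11} V13={q2,q3,q4,q6,q8,q9,q11} V14={q2,q3,q4,q6,q8,q9,q10,q11} V15={q4,q11} V23={q1,q3,q5,q7,q9,q11} V24={q1,q3,q5,q7,q9,q11} V25={q5,q7,q11} V34={q1,q2,q3,q4,q5,q6,q7,q8,q9,q11} V35={q4,q5,q7,q11} V45={q4,q5,q7,q11}
  V123={q3,q9,q11} V124={q3,q9,q11} V125={q11} V134={q2,q3,q4,q6,q8,q9,q11} V135={q4,q11} V145={q4,q11} V234={q1,q3,q5,q7,q9,q11} V235={q5,q7,q11} V245={q5,q7,q11} V345={q4,q5,q7,q11}
  V1234={q3,q9,q11} V1235={q11} V1245={q11} V1345={q4,q11} V2345={q5,q7,q11}
  V12345={q11}
components per intersection:
  V1: {q2,q4,q6,q8,q11} {q3,q9} {q10}
  V2: {q1,q3,q5,q7,q9} {q11}
  V3: {q1,q3,q5,q7,q9} {q2,q4,q6,q8,q11}
  V4: {q1,q3,q5,q7,q9} {q2,q4,q6,q8,q11} {q10}
  V5: {q4,q11} {q5,q7}
  V12: {q3,q9} {q11}
  V13: {q2,q4,q6,q8,q11} {q3,q9}
  V14: {q2,q4,q6,q8,q11} {q3,q9} {q10}
  V15: {q4,q11}
  V23: {q1,q3,q5,q7,q9} {q11}
  V24: {q1,q3,q5,q7,q9} {q11}
  V25: {q5,q7} {q11}
  V34: {q1,q3,q5,q7,q9} {q2,q4,q6,q8,q11}
  V35: {q4,q11} {q5,q7}
  V45: {q4,q11} {q5,q7}
  V123: {q3,q9} {q11}
  V124: {q3,q9} {q11}
  V125: {q11}
  V134: {q2,q4,q6,q8,q11} {q3,q9}
  V135: {q4,q11}
  V145: {q4,q11}
  V234: {q1,q3,q5,q7,q9} {q11}
  V235: {q5,q7} {q11}
  V245: {q5,q7} {q11}
  V345: {q4,q11} {q5,q7}
  V1234: {q3,q9} {q11}
  V1235: {q11}
  V1245: {q11}
  V1345: {q4,q11}
  V2345: {q5,q7} {q11}
  V12345: {q11}
C dims 12,20,17,7; δ0: rk 9, SNF 1^9; δ1: rk 11, SNF 1^11; δ2: rk 6, SNF 1^6
degree 0: 12−9−0 = 3 → Ȟ^0 ≅ Z^3
degree 1: 20−11−9 = 0 → Ȟ^1 ≅ 0
degree 2: 17−6−11 = 0 → Ȟ^2 ≅ 0

Ȟ^0 ≅ Z^3,  Ȟ^1 ≅ 0,  Ȟ^2 ≅ 0


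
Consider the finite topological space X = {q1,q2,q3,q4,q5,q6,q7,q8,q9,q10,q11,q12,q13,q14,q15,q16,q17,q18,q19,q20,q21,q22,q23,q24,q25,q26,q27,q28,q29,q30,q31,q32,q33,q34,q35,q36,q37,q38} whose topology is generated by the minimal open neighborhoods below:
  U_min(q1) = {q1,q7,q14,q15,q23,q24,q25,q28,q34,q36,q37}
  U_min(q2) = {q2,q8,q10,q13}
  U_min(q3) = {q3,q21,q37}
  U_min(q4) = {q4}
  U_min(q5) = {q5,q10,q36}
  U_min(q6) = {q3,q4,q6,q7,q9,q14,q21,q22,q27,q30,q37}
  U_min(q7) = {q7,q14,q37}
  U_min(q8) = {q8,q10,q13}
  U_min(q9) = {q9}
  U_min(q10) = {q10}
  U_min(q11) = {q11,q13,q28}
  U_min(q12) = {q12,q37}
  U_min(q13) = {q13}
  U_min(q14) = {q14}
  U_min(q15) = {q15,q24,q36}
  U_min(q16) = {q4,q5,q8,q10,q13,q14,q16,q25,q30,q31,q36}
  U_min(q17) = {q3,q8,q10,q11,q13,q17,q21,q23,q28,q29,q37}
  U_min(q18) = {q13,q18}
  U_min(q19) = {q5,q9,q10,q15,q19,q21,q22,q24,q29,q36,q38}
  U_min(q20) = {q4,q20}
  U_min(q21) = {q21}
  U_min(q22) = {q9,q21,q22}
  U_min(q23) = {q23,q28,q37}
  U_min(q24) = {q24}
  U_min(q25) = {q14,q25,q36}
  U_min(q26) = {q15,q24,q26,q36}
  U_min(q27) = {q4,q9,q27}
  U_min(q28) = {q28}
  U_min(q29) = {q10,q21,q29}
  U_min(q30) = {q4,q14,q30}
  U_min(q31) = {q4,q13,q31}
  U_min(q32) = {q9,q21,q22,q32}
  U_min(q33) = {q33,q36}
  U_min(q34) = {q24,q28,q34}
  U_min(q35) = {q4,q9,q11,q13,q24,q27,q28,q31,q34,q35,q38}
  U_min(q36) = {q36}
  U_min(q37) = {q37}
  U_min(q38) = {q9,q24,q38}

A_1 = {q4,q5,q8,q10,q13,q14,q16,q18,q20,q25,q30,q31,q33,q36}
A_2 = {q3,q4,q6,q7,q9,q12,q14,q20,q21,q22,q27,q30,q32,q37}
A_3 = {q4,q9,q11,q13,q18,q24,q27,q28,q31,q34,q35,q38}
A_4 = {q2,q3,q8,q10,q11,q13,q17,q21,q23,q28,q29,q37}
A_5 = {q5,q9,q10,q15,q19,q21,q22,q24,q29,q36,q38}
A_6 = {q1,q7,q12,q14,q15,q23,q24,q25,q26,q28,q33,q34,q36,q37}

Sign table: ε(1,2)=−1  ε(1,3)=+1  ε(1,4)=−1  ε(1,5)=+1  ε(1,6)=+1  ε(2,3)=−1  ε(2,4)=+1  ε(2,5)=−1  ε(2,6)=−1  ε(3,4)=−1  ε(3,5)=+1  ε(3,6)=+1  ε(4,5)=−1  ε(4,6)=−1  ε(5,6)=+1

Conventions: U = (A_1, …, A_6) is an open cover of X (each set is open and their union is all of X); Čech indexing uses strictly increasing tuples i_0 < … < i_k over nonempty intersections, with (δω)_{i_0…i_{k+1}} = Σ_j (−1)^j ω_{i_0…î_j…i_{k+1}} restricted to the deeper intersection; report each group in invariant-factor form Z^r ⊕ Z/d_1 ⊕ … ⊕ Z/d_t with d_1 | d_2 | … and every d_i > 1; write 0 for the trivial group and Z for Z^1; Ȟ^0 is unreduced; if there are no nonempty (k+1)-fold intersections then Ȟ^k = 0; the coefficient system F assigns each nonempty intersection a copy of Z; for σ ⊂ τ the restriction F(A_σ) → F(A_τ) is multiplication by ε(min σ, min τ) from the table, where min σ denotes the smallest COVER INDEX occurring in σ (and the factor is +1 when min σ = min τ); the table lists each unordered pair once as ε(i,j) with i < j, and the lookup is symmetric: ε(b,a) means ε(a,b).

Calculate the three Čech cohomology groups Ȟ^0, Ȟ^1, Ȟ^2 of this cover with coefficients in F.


Ȟ^0 = Z; Ȟ^1 = 0; Ȟ^2 = Z/2

intersection data:
  A12={q4,q14,q20,q30} A13={q4,q13,q18,q31} A14={q8,q10,q13} A15={q5,q10,q36} A16={q14,q25,q33,q36} A23={q4,q9,q27} A24={q3,q21,q37} A25={q9,q21,q22} A26={q7,q12,q14,q37} A34={q11,q13,q28} A35={q9,q24,q38} A36={q24,q28,q34} A45={q10,q21,q29} A46={q23,q28,q37} A56={q15,q24,q36}
  A123={q4} A126={q14} A134={q13} A145={q10} A156={q36} A235={q9} A245={q21} A246={q37} A346={q28} A356={q24}
C dims 6,15,10; δ0: rk 5, SNF 1^5; δ1: rk 10, SNF 1^9·2
Ȟ^0 = (6 − 5) − 0 = 1, so Ȟ^0 ≅ Z
Ȟ^1 = (15 − 10) − 5 = 0, so Ȟ^1 ≅ 0
Ȟ^2 = (10 − 0) − 10 = 0 plus torsion [2], so Ȟ^2 ≅ Z/2


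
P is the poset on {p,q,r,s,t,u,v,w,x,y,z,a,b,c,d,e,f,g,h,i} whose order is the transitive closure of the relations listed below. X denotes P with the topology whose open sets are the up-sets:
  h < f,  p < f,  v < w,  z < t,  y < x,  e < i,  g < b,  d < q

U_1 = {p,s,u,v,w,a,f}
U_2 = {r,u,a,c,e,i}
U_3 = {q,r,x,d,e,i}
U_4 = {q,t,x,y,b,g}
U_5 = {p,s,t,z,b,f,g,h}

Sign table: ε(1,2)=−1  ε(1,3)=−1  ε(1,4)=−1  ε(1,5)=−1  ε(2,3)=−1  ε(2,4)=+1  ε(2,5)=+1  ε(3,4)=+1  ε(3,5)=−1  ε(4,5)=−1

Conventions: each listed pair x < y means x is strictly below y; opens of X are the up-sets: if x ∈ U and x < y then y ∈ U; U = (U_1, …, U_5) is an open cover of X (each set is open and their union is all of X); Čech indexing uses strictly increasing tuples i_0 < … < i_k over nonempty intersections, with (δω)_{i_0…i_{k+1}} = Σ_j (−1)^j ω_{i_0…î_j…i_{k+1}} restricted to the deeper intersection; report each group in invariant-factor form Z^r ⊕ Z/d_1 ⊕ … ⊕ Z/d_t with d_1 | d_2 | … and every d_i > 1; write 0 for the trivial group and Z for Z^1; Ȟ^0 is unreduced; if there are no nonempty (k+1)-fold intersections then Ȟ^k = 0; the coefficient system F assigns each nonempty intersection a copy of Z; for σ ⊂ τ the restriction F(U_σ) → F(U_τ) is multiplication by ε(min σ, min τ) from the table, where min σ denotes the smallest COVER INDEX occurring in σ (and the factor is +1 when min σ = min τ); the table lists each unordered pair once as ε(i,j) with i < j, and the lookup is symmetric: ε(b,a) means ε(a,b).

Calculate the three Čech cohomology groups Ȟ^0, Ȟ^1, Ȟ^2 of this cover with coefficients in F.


Ȟ^0(U;F) ≅ Z,  Ȟ^1(U;F) ≅ Z,  Ȟ^2(U;F) ≅ 0

intersection data:
  U12={u,a} U15={p,s,f} U23={r,e,i} U34={q,x} U45={t,b,g}
C dims 5,5; δ0: rk 4, SNF 1^4
Ȟ^0 = (5 − 4) − 0 = 1, so Ȟ^0 ≅ Z
Ȟ^1 = (5 − 0) − 4 = 1, so Ȟ^1 ≅ Z
Ȟ^2 = (0 − 0) − 0 = 0, so Ȟ^2 ≅ 0


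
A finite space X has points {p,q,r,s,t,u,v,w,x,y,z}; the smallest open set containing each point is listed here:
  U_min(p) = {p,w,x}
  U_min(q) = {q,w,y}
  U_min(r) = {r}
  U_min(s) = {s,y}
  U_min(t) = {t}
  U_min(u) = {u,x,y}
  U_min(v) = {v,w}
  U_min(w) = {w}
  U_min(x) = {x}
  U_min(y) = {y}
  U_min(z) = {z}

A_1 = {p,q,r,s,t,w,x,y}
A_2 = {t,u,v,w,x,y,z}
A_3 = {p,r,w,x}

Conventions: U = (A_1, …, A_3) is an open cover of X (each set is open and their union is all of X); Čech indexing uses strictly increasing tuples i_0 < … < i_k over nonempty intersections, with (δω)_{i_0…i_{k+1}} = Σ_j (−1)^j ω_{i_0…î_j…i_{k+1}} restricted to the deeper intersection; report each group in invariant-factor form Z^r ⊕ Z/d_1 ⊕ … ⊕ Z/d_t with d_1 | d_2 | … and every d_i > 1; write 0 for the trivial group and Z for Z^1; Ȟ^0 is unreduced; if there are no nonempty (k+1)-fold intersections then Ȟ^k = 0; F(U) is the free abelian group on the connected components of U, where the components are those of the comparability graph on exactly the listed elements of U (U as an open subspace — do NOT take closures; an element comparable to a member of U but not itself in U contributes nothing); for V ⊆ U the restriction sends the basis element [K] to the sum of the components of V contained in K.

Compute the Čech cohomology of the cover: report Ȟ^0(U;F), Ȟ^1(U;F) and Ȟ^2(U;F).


nonempty overlaps:
  A12={t,w,x,y} A13={p,r,w,x} A23={w,x}
  A123={w,x}
components per intersection:
  A1: {p,q,s,w,x,y} {r} {t}
  A2: {t} {u,x,y} {v,w} {z}
  A3: {p,w,x} {r}
  A12: {t} {w} {x} {y}
  A13: {p,w,x} {r}
  A23: {w} {x}
  A123: {w} {x}
C dims 9,8,2; δ0: rk 5, SNF 1^5; δ1: rk 2, SNF 1^2
degree 0: 9−5−0 = 4 → Ȟ^0 ≅ Z^4
degree 1: 8−2−5 = 1 → Ȟ^1 ≅ Z
degree 2: 2−0−2 = 0 → Ȟ^2 ≅ 0

Ȟ^0(U;F) ≅ Z^4, Ȟ^1(U;F) ≅ Z, Ȟ^2(U;F) ≅ 0


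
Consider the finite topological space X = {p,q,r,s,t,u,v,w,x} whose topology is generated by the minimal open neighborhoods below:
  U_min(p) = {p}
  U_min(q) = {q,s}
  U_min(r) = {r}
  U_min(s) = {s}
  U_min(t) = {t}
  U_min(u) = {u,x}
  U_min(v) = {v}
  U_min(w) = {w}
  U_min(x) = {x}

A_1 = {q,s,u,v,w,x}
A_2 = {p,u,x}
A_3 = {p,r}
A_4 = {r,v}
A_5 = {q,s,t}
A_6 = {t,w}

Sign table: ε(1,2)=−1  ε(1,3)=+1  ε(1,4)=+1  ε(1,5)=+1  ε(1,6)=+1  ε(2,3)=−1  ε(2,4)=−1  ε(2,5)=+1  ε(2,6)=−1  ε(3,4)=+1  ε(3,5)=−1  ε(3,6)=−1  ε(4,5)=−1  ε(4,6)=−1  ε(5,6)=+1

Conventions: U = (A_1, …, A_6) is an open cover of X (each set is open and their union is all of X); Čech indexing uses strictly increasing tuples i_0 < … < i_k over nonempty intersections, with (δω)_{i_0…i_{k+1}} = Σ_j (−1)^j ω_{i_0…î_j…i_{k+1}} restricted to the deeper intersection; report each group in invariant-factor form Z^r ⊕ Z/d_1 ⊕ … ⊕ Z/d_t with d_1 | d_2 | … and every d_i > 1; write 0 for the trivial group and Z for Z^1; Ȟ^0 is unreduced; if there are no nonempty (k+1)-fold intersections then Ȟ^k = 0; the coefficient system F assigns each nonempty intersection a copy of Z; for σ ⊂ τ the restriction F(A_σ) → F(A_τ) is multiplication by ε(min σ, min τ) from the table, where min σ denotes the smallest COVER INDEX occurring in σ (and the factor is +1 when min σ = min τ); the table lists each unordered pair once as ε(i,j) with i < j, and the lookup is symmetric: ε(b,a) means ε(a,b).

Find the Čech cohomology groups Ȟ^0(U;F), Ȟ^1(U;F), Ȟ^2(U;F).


Ȟ^0 = Z, Ȟ^1 = Z^2 and Ȟ^2 = 0

nonempty intersections:
  A12={u,x} A14={v} A15={q,s} A16={w} A23={p} A34={r} A56={t}
C dims 6,7; δ0: rk 5, SNF 1^5
Ȟ^0: (6−5)−0=1 ⇒ Z
Ȟ^1: (7−0)−5=2 ⇒ Z^2
Ȟ^2: (0−0)−0=0 ⇒ 0
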